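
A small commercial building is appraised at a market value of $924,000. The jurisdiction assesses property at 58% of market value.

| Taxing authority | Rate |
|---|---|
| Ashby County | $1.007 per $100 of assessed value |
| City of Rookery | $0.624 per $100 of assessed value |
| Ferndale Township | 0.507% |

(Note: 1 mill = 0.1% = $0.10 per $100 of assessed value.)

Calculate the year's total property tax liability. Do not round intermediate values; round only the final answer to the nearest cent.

$11,457.97

Assessed value = $924,000 × 0.58 = $535,920
Ashby County: $535,920 × 0.01007 = $5,396.7144
City of Rookery: $535,920 × 0.00624 = $3,344.1408
Ferndale Township: $535,920 × 0.00507 = $2,717.1144
Total = $11,457.9696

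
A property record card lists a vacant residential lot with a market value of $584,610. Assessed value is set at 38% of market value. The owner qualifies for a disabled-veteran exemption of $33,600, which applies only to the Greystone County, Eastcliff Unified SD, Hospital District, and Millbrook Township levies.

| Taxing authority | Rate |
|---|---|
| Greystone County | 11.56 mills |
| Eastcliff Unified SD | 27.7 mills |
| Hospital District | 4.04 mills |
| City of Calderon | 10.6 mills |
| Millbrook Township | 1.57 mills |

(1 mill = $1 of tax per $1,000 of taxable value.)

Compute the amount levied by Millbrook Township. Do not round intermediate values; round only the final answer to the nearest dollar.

Assessed value = $584,610 × 0.38 = $222,151.8
Millbrook Township taxable value = $222,151.8 − $33,600 = $188,551.8
Millbrook Township levy = $188,551.8 × 0.00157 = $296.026326

$296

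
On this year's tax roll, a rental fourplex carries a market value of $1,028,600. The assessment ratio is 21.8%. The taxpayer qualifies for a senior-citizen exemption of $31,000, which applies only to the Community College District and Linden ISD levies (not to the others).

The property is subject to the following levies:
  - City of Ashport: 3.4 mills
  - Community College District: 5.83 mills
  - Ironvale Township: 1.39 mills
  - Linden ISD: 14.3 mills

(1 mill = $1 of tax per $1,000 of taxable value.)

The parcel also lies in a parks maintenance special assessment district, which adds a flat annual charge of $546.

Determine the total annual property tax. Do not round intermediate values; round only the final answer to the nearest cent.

Assessed value = $1,028,600 × 0.218 = $224,234.8
City of Ashport: $224,234.8 × 0.0034 = $762.39832
Community College District: ($224,234.8 − $31,000) × 0.00583 = $193,234.8 × 0.00583 = $1,126.558884
Ironvale Township: $224,234.8 × 0.00139 = $311.686372
Linden ISD: ($224,234.8 − $31,000) × 0.0143 = $193,234.8 × 0.0143 = $2,763.25764
Levies subtotal = $4,963.901216
Total = $4,963.901216 + $546 = $5,509.901216

$5,509.90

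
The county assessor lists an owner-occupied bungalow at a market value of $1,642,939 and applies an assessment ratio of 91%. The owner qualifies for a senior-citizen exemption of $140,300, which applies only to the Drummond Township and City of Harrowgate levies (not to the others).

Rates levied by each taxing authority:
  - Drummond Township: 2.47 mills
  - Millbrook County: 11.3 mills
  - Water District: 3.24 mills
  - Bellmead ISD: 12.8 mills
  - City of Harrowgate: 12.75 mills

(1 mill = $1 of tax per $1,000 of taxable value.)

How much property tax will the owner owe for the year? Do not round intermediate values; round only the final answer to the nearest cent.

Assessed value = $1,642,939 × 0.91 = $1,495,074.49
Drummond Township: ($1,495,074.49 − $140,300) × 0.00247 = $1,354,774.49 × 0.00247 = $3,346.2929903
Millbrook County: $1,495,074.49 × 0.0113 = $16,894.341737
Water District: $1,495,074.49 × 0.00324 = $4,844.0413476
Bellmead ISD: $1,495,074.49 × 0.0128 = $19,136.953472
City of Harrowgate: ($1,495,074.49 − $140,300) × 0.01275 = $1,354,774.49 × 0.01275 = $17,273.3747475
Total = $61,495.0042944

$61,495.00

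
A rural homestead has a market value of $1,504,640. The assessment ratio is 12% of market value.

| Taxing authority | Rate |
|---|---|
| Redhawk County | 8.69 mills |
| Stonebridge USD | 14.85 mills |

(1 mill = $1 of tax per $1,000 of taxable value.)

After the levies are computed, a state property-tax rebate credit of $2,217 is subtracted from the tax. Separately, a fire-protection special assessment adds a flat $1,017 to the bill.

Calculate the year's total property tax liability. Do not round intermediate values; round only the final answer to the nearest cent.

Assessed value = $1,504,640 × 0.12 = $180,556.8
Redhawk County: $180,556.8 × 0.00869 = $1,569.038592
Stonebridge USD: $180,556.8 × 0.01485 = $2,681.26848
Levies subtotal = $4,250.307072
After credit = $4,250.307072 − $2,217 = $2,033.307072
Total = $2,033.307072 + $1,017 = $3,050.307072

$3,050.31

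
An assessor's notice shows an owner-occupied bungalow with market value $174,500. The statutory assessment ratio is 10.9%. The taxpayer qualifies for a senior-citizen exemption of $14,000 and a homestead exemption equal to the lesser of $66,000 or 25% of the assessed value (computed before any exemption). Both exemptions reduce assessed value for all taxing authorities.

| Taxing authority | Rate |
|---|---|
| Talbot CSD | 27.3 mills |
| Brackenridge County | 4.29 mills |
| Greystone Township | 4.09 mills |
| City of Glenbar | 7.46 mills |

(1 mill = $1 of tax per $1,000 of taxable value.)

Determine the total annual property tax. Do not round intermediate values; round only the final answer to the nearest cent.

Assessed value = $174,500 × 0.109 = $19,020.5
Homestead exemption = min($66,000, 25% × $19,020.5) = min($66,000, $4,755.125) = $4,755.125 (percentage binds)
Taxable value = $19,020.5 − $14,000 − $4,755.125 = $265.375
Talbot CSD: $265.375 × 0.0273 = $7.2447375
Brackenridge County: $265.375 × 0.00429 = $1.13845875
Greystone Township: $265.375 × 0.00409 = $1.08538375
City of Glenbar: $265.375 × 0.00746 = $1.9796975
Total = $11.4482775

$11.45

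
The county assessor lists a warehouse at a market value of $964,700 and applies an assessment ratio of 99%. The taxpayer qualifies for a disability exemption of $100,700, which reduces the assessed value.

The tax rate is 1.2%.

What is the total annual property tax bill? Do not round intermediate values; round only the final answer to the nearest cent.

Assessed value = $964,700 × 0.99 = $955,053
Taxable value = $955,053 − $100,700 = $854,353
Tax = $854,353 × 0.012 = $10,252.236

$10,252.24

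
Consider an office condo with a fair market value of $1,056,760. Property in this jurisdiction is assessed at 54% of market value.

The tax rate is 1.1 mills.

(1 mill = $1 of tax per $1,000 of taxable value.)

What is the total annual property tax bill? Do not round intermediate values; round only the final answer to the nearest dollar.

$628

Assessed value = $1,056,760 × 0.54 = $570,650.4
Tax = $570,650.4 × 0.0011 = $627.71544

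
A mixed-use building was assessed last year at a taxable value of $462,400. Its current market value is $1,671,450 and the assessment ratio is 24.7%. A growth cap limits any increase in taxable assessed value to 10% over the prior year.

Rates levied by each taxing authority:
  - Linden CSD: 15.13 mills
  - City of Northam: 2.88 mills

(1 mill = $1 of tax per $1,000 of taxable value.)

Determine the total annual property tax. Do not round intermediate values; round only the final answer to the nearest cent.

Uncapped assessed value = $1,671,450 × 0.247 = $412,848.15
Cap limit = $462,400 × 1.1 = $508,640
Taxable assessed value = min($412,848.15, $508,640) = $412,848.15 (cap does not bind)
Linden CSD: $412,848.15 × 0.01513 = $6,246.3925095
City of Northam: $412,848.15 × 0.00288 = $1,189.002672
Total = $7,435.3951815

$7,435.40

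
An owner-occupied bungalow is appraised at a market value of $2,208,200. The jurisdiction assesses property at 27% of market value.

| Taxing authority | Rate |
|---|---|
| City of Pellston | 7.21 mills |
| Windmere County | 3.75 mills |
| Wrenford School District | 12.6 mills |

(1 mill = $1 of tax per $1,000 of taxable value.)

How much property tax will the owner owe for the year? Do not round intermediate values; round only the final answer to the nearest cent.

$14,046.80

Assessed value = $2,208,200 × 0.27 = $596,214
City of Pellston: $596,214 × 0.00721 = $4,298.70294
Windmere County: $596,214 × 0.00375 = $2,235.8025
Wrenford School District: $596,214 × 0.0126 = $7,512.2964
Total = $4,298.70294 + $2,235.8025 + $7,512.2964 = $14,046.80184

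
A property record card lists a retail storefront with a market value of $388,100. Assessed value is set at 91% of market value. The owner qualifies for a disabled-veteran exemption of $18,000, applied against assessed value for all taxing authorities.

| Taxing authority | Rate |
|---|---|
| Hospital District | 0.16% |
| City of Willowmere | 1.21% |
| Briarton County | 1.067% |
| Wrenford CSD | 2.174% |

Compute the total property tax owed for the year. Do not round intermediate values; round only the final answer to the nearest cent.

$15,454.73

Assessed value = $388,100 × 0.91 = $353,171
Taxable value = $353,171 − $18,000 = $335,171
Hospital District: $335,171 × 0.0016 = $536.2736
City of Willowmere: $335,171 × 0.0121 = $4,055.5691
Briarton County: $335,171 × 0.01067 = $3,576.27457
Wrenford CSD: $335,171 × 0.02174 = $7,286.61754
Total = $536.2736 + $4,055.5691 + $3,576.27457 + $7,286.61754 = $15,454.73481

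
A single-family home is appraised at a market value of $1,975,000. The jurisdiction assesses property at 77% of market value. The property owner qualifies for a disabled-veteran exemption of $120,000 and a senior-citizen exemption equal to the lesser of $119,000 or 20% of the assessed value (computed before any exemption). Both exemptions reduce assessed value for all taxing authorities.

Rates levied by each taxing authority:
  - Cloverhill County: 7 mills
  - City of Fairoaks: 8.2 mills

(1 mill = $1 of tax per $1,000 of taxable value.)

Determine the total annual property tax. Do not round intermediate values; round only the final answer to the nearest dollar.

$19,483

Assessed value = $1,975,000 × 0.77 = $1,520,750
Senior-citizen exemption = min($119,000, 20% × $1,520,750) = min($119,000, $304,150) = $119,000 (dollar cap binds)
Taxable value = $1,520,750 − $120,000 − $119,000 = $1,281,750
Cloverhill County: $1,281,750 × 0.007 = $8,972.25
City of Fairoaks: $1,281,750 × 0.0082 = $10,510.35
Total = $19,482.6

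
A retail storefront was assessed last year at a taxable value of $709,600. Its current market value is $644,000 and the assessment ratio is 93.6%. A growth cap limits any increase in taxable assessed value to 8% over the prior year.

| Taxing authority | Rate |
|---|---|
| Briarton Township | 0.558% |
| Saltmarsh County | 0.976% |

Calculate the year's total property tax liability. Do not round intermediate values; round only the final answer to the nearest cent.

$9,246.71

Uncapped assessed value = $644,000 × 0.936 = $602,784
Cap limit = $709,600 × 1.08 = $766,368
Taxable assessed value = min($602,784, $766,368) = $602,784 (cap does not bind)
Briarton Township: $602,784 × 0.00558 = $3,363.53472
Saltmarsh County: $602,784 × 0.00976 = $5,883.17184
Total = $9,246.70656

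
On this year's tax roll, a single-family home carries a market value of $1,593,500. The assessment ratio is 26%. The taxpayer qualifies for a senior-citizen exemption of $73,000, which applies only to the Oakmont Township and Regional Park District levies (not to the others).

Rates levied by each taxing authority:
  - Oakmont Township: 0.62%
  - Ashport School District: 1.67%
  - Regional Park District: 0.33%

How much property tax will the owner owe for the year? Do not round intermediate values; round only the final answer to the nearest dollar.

$10,161

Assessed value = $1,593,500 × 0.26 = $414,310
Oakmont Township: ($414,310 − $73,000) × 0.0062 = $341,310 × 0.0062 = $2,116.122
Ashport School District: $414,310 × 0.0167 = $6,918.977
Regional Park District: ($414,310 − $73,000) × 0.0033 = $341,310 × 0.0033 = $1,126.323
Total = $10,161.422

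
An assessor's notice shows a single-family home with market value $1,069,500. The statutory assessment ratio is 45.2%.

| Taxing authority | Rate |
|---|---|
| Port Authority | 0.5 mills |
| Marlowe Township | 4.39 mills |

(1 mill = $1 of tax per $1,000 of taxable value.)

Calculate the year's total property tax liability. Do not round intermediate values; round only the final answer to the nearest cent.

Assessed value = $1,069,500 × 0.452 = $483,414
Port Authority: $483,414 × 0.0005 = $241.707
Marlowe Township: $483,414 × 0.00439 = $2,122.18746
Total = $241.707 + $2,122.18746 = $2,363.89446

$2,363.89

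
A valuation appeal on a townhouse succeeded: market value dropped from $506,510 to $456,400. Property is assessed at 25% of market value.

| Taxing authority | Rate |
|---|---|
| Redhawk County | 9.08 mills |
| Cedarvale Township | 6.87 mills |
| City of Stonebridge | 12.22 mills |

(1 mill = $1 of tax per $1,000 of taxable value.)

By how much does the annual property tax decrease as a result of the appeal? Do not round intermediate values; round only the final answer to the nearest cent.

Old assessed value = $506,510 × 0.25 = $126,627.5
New assessed value = $456,400 × 0.25 = $114,100
Combined rate = 0.00908 + 0.00687 + 0.01222 = 0.02817
Old tax = $126,627.5 × 0.02817 = $3,567.096675
New tax = $114,100 × 0.02817 = $3,214.197
Reduction = $3,567.096675 − $3,214.197 = $352.899675

$352.90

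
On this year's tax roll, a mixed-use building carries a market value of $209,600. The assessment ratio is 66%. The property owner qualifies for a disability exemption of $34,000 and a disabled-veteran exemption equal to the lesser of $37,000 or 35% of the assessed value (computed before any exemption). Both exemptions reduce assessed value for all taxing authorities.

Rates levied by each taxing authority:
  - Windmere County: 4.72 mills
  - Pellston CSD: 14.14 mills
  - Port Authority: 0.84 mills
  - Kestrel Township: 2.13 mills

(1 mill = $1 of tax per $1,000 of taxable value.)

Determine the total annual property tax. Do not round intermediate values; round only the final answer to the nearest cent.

Assessed value = $209,600 × 0.66 = $138,336
Disabled-veteran exemption = min($37,000, 35% × $138,336) = min($37,000, $48,417.6) = $37,000 (dollar cap binds)
Taxable value = $138,336 − $34,000 − $37,000 = $67,336
Windmere County: $67,336 × 0.00472 = $317.82592
Pellston CSD: $67,336 × 0.01414 = $952.13104
Port Authority: $67,336 × 0.00084 = $56.56224
Kestrel Township: $67,336 × 0.00213 = $143.42568
Total = $1,469.94488

$1,469.94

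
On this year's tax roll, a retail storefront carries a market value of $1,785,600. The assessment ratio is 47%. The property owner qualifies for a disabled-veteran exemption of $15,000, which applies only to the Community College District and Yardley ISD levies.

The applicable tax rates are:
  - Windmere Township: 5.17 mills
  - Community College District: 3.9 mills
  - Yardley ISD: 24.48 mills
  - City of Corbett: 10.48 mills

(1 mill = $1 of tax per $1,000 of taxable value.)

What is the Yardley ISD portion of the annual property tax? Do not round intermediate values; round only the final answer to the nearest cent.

$20,177.20

Assessed value = $1,785,600 × 0.47 = $839,232
Yardley ISD taxable value = $839,232 − $15,000 = $824,232
Yardley ISD levy = $824,232 × 0.02448 = $20,177.19936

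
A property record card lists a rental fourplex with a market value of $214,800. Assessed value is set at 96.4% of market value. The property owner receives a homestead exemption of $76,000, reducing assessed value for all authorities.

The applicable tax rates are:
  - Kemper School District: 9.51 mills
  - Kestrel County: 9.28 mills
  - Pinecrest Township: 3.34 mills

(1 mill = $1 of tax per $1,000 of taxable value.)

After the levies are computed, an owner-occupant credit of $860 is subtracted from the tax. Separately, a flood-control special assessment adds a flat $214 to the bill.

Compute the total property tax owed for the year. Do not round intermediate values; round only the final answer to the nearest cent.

Assessed value = $214,800 × 0.964 = $207,067.2
Taxable value = $207,067.2 − $76,000 = $131,067.2
Kemper School District: $131,067.2 × 0.00951 = $1,246.449072
Kestrel County: $131,067.2 × 0.00928 = $1,216.303616
Pinecrest Township: $131,067.2 × 0.00334 = $437.764448
Levies subtotal = $2,900.517136
After credit = $2,900.517136 − $860 = $2,040.517136
Total = $2,040.517136 + $214 = $2,254.517136

$2,254.52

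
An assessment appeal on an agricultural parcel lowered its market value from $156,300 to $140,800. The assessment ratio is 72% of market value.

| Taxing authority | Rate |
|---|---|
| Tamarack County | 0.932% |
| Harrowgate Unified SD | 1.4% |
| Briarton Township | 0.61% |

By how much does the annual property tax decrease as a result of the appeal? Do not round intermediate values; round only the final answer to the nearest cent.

$328.33

Old assessed value = $156,300 × 0.72 = $112,536
New assessed value = $140,800 × 0.72 = $101,376
Combined rate = 0.00932 + 0.014 + 0.0061 = 0.02942
Old tax = $112,536 × 0.02942 = $3,310.80912
New tax = $101,376 × 0.02942 = $2,982.48192
Reduction = $3,310.80912 − $2,982.48192 = $328.3272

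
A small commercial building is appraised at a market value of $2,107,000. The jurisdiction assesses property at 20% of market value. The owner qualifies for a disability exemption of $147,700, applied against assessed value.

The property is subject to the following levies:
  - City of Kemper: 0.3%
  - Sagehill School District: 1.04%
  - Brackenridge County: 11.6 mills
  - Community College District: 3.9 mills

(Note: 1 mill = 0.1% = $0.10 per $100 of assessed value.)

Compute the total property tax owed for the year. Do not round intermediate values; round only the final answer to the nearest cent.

$7,909.93

Assessed value = $2,107,000 × 0.2 = $421,400
Taxable value = $421,400 − $147,700 = $273,700
City of Kemper: $273,700 × 0.003 = $821.1
Sagehill School District: $273,700 × 0.0104 = $2,846.48
Brackenridge County: $273,700 × 0.0116 = $3,174.92
Community College District: $273,700 × 0.0039 = $1,067.43
Total = $7,909.93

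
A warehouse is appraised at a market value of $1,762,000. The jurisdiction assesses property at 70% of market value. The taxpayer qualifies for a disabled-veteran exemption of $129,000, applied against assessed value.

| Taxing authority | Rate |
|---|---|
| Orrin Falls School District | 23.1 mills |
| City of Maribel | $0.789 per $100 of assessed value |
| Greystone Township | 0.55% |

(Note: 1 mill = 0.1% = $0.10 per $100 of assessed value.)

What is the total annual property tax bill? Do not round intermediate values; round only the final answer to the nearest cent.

$40,299.56

Assessed value = $1,762,000 × 0.7 = $1,233,400
Taxable value = $1,233,400 − $129,000 = $1,104,400
Orrin Falls School District: $1,104,400 × 0.0231 = $25,511.64
City of Maribel: $1,104,400 × 0.00789 = $8,713.716
Greystone Township: $1,104,400 × 0.0055 = $6,074.2
Total = $40,299.556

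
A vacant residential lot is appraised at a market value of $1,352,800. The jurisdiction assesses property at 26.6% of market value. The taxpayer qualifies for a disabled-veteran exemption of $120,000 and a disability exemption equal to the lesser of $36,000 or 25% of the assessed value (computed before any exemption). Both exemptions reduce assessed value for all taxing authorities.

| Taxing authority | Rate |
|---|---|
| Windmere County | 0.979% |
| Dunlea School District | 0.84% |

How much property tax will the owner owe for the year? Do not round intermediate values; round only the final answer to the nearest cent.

$3,707.94

Assessed value = $1,352,800 × 0.266 = $359,844.8
Disability exemption = min($36,000, 25% × $359,844.8) = min($36,000, $89,961.2) = $36,000 (dollar cap binds)
Taxable value = $359,844.8 − $120,000 − $36,000 = $203,844.8
Windmere County: $203,844.8 × 0.00979 = $1,995.640592
Dunlea School District: $203,844.8 × 0.0084 = $1,712.29632
Total = $3,707.936912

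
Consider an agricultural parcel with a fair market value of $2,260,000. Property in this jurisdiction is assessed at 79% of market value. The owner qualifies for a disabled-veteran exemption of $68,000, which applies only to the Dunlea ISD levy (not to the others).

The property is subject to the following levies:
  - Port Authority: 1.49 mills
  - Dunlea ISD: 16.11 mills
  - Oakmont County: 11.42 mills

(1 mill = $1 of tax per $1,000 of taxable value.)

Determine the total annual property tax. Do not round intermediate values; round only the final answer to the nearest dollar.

Assessed value = $2,260,000 × 0.79 = $1,785,400
Port Authority: $1,785,400 × 0.00149 = $2,660.246
Dunlea ISD: ($1,785,400 − $68,000) × 0.01611 = $1,717,400 × 0.01611 = $27,667.314
Oakmont County: $1,785,400 × 0.01142 = $20,389.268
Total = $50,716.828

$50,717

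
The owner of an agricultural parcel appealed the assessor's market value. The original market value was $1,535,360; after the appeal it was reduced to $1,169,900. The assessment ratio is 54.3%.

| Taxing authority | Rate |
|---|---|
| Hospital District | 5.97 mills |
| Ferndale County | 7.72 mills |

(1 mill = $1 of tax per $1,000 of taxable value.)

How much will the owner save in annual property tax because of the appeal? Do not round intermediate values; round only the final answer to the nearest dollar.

Old assessed value = $1,535,360 × 0.543 = $833,700.48
New assessed value = $1,169,900 × 0.543 = $635,255.7
Combined rate = 0.00597 + 0.00772 = 0.01369
Old tax = $833,700.48 × 0.01369 = $11,413.3595712
New tax = $635,255.7 × 0.01369 = $8,696.650533
Reduction = $11,413.3595712 − $8,696.650533 = $2,716.7090382

$2,717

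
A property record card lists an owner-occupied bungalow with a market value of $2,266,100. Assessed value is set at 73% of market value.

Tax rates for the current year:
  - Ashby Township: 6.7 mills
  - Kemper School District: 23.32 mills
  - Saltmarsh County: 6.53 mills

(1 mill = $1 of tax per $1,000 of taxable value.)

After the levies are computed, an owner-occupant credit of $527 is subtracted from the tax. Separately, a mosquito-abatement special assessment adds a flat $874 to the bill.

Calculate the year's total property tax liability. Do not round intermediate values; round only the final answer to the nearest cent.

$60,809.95

Assessed value = $2,266,100 × 0.73 = $1,654,253
Ashby Township: $1,654,253 × 0.0067 = $11,083.4951
Kemper School District: $1,654,253 × 0.02332 = $38,577.17996
Saltmarsh County: $1,654,253 × 0.00653 = $10,802.27209
Levies subtotal = $60,462.94715
After credit = $60,462.94715 − $527 = $59,935.94715
Total = $59,935.94715 + $874 = $60,809.94715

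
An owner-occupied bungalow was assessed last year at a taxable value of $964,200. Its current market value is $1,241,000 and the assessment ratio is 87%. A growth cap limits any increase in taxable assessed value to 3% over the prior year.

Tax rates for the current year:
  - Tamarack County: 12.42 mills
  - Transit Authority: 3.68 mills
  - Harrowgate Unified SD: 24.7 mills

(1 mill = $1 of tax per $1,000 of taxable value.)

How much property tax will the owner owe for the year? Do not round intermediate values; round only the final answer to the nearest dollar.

$40,520

Uncapped assessed value = $1,241,000 × 0.87 = $1,079,670
Cap limit = $964,200 × 1.03 = $993,126
Taxable assessed value = min($1,079,670, $993,126) = $993,126 (cap binds)
Tamarack County: $993,126 × 0.01242 = $12,334.62492
Transit Authority: $993,126 × 0.00368 = $3,654.70368
Harrowgate Unified SD: $993,126 × 0.0247 = $24,530.2122
Total = $40,519.5408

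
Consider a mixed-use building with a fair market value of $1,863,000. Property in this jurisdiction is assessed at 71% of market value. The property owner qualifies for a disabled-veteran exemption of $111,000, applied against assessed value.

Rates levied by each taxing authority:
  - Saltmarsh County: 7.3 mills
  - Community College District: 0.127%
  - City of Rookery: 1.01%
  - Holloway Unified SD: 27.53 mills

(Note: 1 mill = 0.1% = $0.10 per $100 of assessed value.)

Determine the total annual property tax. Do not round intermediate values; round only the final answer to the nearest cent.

$55,981.93

Assessed value = $1,863,000 × 0.71 = $1,322,730
Taxable value = $1,322,730 − $111,000 = $1,211,730
Saltmarsh County: $1,211,730 × 0.0073 = $8,845.629
Community College District: $1,211,730 × 0.00127 = $1,538.8971
City of Rookery: $1,211,730 × 0.0101 = $12,238.473
Holloway Unified SD: $1,211,730 × 0.02753 = $33,358.9269
Total = $55,981.926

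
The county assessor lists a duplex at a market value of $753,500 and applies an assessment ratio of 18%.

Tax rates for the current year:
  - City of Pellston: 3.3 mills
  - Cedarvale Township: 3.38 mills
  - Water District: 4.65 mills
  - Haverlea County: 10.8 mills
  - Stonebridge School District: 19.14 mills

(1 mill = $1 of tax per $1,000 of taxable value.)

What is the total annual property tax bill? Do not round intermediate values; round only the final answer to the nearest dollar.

$5,597

Assessed value = $753,500 × 0.18 = $135,630
City of Pellston: $135,630 × 0.0033 = $447.579
Cedarvale Township: $135,630 × 0.00338 = $458.4294
Water District: $135,630 × 0.00465 = $630.6795
Haverlea County: $135,630 × 0.0108 = $1,464.804
Stonebridge School District: $135,630 × 0.01914 = $2,595.9582
Total = $447.579 + $458.4294 + $630.6795 + $1,464.804 + $2,595.9582 = $5,597.4501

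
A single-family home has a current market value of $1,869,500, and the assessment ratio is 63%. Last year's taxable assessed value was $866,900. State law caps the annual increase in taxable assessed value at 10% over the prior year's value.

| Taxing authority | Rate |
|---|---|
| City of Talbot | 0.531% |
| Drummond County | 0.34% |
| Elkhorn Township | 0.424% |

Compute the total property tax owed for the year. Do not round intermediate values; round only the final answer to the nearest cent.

$12,348.99

Uncapped assessed value = $1,869,500 × 0.63 = $1,177,785
Cap limit = $866,900 × 1.1 = $953,590
Taxable assessed value = min($1,177,785, $953,590) = $953,590 (cap binds)
City of Talbot: $953,590 × 0.00531 = $5,063.5629
Drummond County: $953,590 × 0.0034 = $3,242.206
Elkhorn Township: $953,590 × 0.00424 = $4,043.2216
Total = $12,348.9905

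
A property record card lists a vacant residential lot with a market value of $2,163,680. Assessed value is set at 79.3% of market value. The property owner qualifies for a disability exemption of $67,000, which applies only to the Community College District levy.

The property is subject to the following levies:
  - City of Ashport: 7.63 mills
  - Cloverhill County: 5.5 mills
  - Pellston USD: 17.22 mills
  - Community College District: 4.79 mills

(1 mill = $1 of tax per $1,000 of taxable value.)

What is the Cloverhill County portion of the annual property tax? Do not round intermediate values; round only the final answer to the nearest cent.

Assessed value = $2,163,680 × 0.793 = $1,715,798.24
Cloverhill County taxable value = $1,715,798.24 (exemption does not apply)
Cloverhill County levy = $1,715,798.24 × 0.0055 = $9,436.89032

$9,436.89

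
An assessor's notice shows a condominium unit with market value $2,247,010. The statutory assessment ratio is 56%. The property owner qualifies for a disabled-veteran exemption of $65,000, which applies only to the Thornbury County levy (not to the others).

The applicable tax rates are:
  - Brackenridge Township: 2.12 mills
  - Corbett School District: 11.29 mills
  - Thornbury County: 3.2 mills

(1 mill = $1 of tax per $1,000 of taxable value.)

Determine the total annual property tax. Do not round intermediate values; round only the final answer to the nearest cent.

$20,692.79

Assessed value = $2,247,010 × 0.56 = $1,258,325.6
Brackenridge Township: $1,258,325.6 × 0.00212 = $2,667.650272
Corbett School District: $1,258,325.6 × 0.01129 = $14,206.496024
Thornbury County: ($1,258,325.6 − $65,000) × 0.0032 = $1,193,325.6 × 0.0032 = $3,818.64192
Total = $20,692.788216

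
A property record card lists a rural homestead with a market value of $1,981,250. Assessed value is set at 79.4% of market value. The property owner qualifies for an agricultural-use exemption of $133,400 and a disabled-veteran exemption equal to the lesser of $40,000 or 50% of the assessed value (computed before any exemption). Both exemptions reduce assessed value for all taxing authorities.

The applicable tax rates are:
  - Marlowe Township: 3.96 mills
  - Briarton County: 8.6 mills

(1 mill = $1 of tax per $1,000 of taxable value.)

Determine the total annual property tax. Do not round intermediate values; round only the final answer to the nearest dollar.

$17,580

Assessed value = $1,981,250 × 0.794 = $1,573,112.5
Disabled-veteran exemption = min($40,000, 50% × $1,573,112.5) = min($40,000, $786,556.25) = $40,000 (dollar cap binds)
Taxable value = $1,573,112.5 − $133,400 − $40,000 = $1,399,712.5
Marlowe Township: $1,399,712.5 × 0.00396 = $5,542.8615
Briarton County: $1,399,712.5 × 0.0086 = $12,037.5275
Total = $17,580.389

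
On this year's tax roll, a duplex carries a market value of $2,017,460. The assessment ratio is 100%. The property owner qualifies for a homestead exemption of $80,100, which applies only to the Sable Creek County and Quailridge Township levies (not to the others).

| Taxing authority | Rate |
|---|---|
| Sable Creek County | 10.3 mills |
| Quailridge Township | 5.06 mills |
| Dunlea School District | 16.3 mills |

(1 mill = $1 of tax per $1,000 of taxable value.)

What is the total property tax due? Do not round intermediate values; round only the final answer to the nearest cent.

Assessed value = $2,017,460 × 1 = $2,017,460
Sable Creek County: ($2,017,460 − $80,100) × 0.0103 = $1,937,360 × 0.0103 = $19,954.808
Quailridge Township: ($2,017,460 − $80,100) × 0.00506 = $1,937,360 × 0.00506 = $9,803.0416
Dunlea School District: $2,017,460 × 0.0163 = $32,884.598
Total = $62,642.4476

$62,642.45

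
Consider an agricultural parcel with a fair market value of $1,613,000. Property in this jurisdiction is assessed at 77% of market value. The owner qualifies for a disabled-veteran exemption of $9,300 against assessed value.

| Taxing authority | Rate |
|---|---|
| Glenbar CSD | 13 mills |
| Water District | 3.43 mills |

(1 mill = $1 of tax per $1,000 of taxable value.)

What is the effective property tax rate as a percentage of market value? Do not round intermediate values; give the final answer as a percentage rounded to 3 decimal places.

Assessed value = $1,613,000 × 0.77 = $1,242,010
Taxable value = $1,242,010 − $9,300 = $1,232,710
Glenbar CSD: $1,232,710 × 0.013 = $16,025.23
Water District: $1,232,710 × 0.00343 = $4,228.1953
Total tax = $20,253.4253
Effective rate = $20,253.4253 ÷ $1,613,000 = 1.256% of market value

1.256%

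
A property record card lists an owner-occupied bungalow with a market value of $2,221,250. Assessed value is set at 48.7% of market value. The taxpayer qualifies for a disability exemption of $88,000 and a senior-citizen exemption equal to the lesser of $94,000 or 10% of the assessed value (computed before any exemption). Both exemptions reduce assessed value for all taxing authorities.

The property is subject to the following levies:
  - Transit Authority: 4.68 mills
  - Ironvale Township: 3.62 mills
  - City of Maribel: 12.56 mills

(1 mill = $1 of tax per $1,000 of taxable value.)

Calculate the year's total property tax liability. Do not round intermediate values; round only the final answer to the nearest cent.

Assessed value = $2,221,250 × 0.487 = $1,081,748.75
Senior-citizen exemption = min($94,000, 10% × $1,081,748.75) = min($94,000, $108,174.875) = $94,000 (dollar cap binds)
Taxable value = $1,081,748.75 − $88,000 − $94,000 = $899,748.75
Transit Authority: $899,748.75 × 0.00468 = $4,210.82415
Ironvale Township: $899,748.75 × 0.00362 = $3,257.090475
City of Maribel: $899,748.75 × 0.01256 = $11,300.8443
Total = $18,768.758925

$18,768.76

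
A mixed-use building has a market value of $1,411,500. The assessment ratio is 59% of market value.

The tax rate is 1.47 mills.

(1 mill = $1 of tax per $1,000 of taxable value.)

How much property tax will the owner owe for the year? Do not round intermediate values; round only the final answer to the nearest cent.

$1,224.19

Assessed value = $1,411,500 × 0.59 = $832,785
Tax = $832,785 × 0.00147 = $1,224.19395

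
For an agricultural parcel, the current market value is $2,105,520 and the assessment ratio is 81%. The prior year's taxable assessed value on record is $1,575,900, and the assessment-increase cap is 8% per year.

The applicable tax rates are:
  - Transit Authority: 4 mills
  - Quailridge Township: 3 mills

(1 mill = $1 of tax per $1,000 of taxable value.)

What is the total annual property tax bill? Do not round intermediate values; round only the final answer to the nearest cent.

$11,913.80

Uncapped assessed value = $2,105,520 × 0.81 = $1,705,471.2
Cap limit = $1,575,900 × 1.08 = $1,701,972
Taxable assessed value = min($1,705,471.2, $1,701,972) = $1,701,972 (cap binds)
Transit Authority: $1,701,972 × 0.004 = $6,807.888
Quailridge Township: $1,701,972 × 0.003 = $5,105.916
Total = $11,913.804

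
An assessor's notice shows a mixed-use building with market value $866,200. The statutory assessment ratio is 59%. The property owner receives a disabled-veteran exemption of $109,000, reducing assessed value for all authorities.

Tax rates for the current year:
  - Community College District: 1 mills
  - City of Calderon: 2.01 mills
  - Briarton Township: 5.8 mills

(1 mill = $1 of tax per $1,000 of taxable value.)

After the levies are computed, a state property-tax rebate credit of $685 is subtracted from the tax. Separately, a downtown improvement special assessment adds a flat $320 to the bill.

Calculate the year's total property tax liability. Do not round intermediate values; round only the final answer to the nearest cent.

Assessed value = $866,200 × 0.59 = $511,058
Taxable value = $511,058 − $109,000 = $402,058
Community College District: $402,058 × 0.001 = $402.058
City of Calderon: $402,058 × 0.00201 = $808.13658
Briarton Township: $402,058 × 0.0058 = $2,331.9364
Levies subtotal = $3,542.13098
After credit = $3,542.13098 − $685 = $2,857.13098
Total = $2,857.13098 + $320 = $3,177.13098

$3,177.13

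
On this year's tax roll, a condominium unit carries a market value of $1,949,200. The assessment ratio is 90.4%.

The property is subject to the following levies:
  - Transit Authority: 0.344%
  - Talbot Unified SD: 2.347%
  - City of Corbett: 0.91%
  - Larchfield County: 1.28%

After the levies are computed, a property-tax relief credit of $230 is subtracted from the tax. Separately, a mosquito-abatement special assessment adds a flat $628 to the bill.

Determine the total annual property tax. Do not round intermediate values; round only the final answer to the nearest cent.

$86,404.97

Assessed value = $1,949,200 × 0.904 = $1,762,076.8
Transit Authority: $1,762,076.8 × 0.00344 = $6,061.544192
Talbot Unified SD: $1,762,076.8 × 0.02347 = $41,355.942496
City of Corbett: $1,762,076.8 × 0.0091 = $16,034.89888
Larchfield County: $1,762,076.8 × 0.0128 = $22,554.58304
Levies subtotal = $86,006.968608
After credit = $86,006.968608 − $230 = $85,776.968608
Total = $85,776.968608 + $628 = $86,404.968608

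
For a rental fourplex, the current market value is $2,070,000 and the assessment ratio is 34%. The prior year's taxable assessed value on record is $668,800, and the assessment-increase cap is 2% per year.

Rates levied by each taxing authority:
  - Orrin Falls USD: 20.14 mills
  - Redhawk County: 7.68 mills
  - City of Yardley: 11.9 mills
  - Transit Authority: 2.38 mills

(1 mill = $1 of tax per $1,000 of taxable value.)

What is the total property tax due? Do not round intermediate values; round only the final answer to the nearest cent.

Uncapped assessed value = $2,070,000 × 0.34 = $703,800
Cap limit = $668,800 × 1.02 = $682,176
Taxable assessed value = min($703,800, $682,176) = $682,176 (cap binds)
Orrin Falls USD: $682,176 × 0.02014 = $13,739.02464
Redhawk County: $682,176 × 0.00768 = $5,239.11168
City of Yardley: $682,176 × 0.0119 = $8,117.8944
Transit Authority: $682,176 × 0.00238 = $1,623.57888
Total = $28,719.6096

$28,719.61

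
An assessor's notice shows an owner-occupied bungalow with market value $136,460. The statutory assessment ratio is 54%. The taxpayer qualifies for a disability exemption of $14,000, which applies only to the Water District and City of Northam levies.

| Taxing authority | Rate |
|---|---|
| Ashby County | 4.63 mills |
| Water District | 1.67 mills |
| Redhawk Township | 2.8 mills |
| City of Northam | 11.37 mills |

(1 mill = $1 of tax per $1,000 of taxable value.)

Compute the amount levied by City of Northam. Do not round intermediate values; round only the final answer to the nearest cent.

Assessed value = $136,460 × 0.54 = $73,688.4
City of Northam taxable value = $73,688.4 − $14,000 = $59,688.4
City of Northam levy = $59,688.4 × 0.01137 = $678.657108

$678.66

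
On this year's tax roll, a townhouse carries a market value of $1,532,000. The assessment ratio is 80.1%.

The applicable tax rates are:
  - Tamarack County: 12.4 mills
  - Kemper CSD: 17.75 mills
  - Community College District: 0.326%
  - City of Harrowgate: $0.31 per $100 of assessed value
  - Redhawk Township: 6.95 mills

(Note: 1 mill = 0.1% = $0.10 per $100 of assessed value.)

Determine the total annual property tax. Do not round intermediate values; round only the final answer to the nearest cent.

Assessed value = $1,532,000 × 0.801 = $1,227,132
Tamarack County: $1,227,132 × 0.0124 = $15,216.4368
Kemper CSD: $1,227,132 × 0.01775 = $21,781.593
Community College District: $1,227,132 × 0.00326 = $4,000.45032
City of Harrowgate: $1,227,132 × 0.0031 = $3,804.1092
Redhawk Township: $1,227,132 × 0.00695 = $8,528.5674
Total = $53,331.15672

$53,331.16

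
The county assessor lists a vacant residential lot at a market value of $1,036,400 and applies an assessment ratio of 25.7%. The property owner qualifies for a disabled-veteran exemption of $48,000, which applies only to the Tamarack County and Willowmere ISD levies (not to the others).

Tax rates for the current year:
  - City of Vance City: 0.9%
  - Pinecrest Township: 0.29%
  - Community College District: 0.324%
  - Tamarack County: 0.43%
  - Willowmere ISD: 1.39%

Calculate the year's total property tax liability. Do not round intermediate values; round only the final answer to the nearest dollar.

Assessed value = $1,036,400 × 0.257 = $266,354.8
City of Vance City: $266,354.8 × 0.009 = $2,397.1932
Pinecrest Township: $266,354.8 × 0.0029 = $772.42892
Community College District: $266,354.8 × 0.00324 = $862.989552
Tamarack County: ($266,354.8 − $48,000) × 0.0043 = $218,354.8 × 0.0043 = $938.92564
Willowmere ISD: ($266,354.8 − $48,000) × 0.0139 = $218,354.8 × 0.0139 = $3,035.13172
Total = $8,006.669032

$8,007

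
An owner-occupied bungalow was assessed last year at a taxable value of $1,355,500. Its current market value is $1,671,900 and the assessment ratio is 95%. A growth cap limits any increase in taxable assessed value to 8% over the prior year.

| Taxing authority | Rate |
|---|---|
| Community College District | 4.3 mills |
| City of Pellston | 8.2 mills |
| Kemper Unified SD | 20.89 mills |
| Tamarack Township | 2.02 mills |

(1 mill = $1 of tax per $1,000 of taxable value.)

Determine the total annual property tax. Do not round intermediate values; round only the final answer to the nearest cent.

$51,838.12

Uncapped assessed value = $1,671,900 × 0.95 = $1,588,305
Cap limit = $1,355,500 × 1.08 = $1,463,940
Taxable assessed value = min($1,588,305, $1,463,940) = $1,463,940 (cap binds)
Community College District: $1,463,940 × 0.0043 = $6,294.942
City of Pellston: $1,463,940 × 0.0082 = $12,004.308
Kemper Unified SD: $1,463,940 × 0.02089 = $30,581.7066
Tamarack Township: $1,463,940 × 0.00202 = $2,957.1588
Total = $51,838.1154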